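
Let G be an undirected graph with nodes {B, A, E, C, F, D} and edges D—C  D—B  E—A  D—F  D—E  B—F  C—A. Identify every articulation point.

D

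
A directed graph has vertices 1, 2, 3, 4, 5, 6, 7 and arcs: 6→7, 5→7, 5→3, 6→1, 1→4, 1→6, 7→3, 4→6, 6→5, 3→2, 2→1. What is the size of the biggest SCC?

{1, 2, 3, 4, 5, 6, 7} are all mutually reachable — one SCC of size 7.
The largest has 7 vertices.

7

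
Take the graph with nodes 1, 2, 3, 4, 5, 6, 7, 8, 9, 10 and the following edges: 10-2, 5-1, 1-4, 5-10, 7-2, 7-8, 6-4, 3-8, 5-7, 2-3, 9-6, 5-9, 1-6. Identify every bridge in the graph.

none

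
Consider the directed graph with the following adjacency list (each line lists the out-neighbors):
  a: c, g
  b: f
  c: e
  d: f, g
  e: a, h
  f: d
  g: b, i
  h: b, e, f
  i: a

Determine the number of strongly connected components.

1

{a, b, c, d, e, f, g, h, i} are all mutually reachable — one SCC of size 9.
That gives 1 strongly connected component.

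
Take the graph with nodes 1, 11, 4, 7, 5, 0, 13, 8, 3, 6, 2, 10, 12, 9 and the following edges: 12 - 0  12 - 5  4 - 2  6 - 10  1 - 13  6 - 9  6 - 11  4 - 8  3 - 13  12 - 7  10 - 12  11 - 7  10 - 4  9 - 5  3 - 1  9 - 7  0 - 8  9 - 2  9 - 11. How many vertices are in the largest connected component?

Starting from 1 we can reach 1, 3, 13. That is one component of size 3.
Starting from 0 we can reach 0, 2, 4, 5, 6, 7, 8, 9, 10, 11, 12. That is one component of size 11.
The largest has 11 vertices.

11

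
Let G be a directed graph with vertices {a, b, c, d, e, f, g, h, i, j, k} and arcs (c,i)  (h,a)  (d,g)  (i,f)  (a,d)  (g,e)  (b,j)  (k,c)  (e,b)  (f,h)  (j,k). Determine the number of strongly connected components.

{a, b, c, d, e, f, g, h, i, j, k} are all mutually reachable — one SCC of size 11.
That gives 1 strongly connected component.

1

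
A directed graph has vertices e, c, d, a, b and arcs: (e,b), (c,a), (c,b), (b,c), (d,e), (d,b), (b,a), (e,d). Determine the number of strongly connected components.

3

{d, e} are all mutually reachable — one SCC of size 2.
{b, c} are all mutually reachable — one SCC of size 2.
{a} is an SCC by itself.
That gives 3 strongly connected components.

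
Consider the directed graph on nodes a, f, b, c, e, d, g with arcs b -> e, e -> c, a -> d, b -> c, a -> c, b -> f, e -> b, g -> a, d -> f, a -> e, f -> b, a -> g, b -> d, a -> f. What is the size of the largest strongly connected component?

{b, d, e, f} are all mutually reachable — one SCC of size 4.
{a, g} are all mutually reachable — one SCC of size 2.
{c} is an SCC by itself.
The largest has 4 vertices.

4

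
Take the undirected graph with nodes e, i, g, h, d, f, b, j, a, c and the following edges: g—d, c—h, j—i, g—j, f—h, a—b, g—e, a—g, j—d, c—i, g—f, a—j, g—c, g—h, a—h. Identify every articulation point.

Removing a increases the component count from 1 to 2, so a is a cut vertex.
Removing g increases the component count from 1 to 2, so g is a cut vertex.
By contrast removing j leaves 1 component; it is not a cut vertex. No other vertex is a cut vertex either.

a, g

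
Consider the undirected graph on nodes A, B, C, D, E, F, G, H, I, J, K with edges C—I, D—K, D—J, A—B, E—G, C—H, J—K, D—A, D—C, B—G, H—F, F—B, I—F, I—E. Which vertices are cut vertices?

D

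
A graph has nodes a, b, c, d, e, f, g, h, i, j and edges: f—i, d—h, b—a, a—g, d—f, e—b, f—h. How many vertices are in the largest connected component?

j is isolated — a component by itself.
c is isolated — a component by itself.
Starting from d we can reach d, f, h, i. That is one component of size 4.
Starting from a we can reach a, b, e, g. That is one component of size 4.
The largest has 4 vertices.

4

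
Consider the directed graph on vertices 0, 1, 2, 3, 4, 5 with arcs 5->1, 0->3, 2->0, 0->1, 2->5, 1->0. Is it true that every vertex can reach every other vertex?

There is no directed path from 0 to 2, so the graph is not strongly connected.

No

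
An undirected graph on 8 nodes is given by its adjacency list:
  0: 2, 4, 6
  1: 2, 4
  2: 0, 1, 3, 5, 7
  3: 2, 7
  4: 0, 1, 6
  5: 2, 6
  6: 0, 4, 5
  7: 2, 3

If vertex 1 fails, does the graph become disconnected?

No

Deleting 1 leaves 1 component (was 1) (its neighbors 2, 4 remain connected to each other), so 1 is not a cut vertex.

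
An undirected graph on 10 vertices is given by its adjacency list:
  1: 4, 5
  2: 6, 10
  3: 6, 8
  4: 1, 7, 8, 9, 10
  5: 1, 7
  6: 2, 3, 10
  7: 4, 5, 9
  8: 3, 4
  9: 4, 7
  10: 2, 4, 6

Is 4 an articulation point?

Deleting 4 raises the number of components from 1 to 2, so 4 is a cut vertex.

Yes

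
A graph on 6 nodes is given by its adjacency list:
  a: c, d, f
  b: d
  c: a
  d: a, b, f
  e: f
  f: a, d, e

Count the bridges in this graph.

The edges on the cycle d-a-f-d are not bridges since each lies on that cycle.
But removing a-c disconnects a from c; removing f-e disconnects f from e; removing d-b disconnects d from b — these are bridges.
That makes 3 bridges.

3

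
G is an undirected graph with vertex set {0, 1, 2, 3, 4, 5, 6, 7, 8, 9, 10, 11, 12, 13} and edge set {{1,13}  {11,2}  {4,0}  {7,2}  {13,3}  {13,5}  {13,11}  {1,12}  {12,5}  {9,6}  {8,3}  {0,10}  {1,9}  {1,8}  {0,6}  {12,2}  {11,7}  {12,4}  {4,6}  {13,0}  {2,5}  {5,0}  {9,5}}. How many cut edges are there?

1

The edges on the cycle 1-12-4-0-6-9-1 are not bridges since each lies on that cycle.
But removing 0—10 disconnects 0 from 10 — this is a bridge.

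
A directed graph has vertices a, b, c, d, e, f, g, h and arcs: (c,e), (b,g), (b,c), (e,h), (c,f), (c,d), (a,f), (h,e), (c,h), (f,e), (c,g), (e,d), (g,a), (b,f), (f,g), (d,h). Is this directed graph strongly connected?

No

There is no directed path from d to b, so the graph is not strongly connected.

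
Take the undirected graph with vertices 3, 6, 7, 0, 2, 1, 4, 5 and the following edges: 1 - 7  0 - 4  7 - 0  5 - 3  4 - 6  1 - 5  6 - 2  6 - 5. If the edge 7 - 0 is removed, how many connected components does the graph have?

1

7 and 0 are still connected via 7-1-5-6-4-0, so the component count stays at 1.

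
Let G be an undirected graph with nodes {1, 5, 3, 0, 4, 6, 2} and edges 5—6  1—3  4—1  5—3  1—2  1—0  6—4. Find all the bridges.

0-1, 1-2

The edges on the cycle 5-6-4-1-3-5 are not bridges since each lies on that cycle.
But removing 1—2 disconnects 1 from 2; removing 1—0 disconnects 1 from 0 — these are bridges.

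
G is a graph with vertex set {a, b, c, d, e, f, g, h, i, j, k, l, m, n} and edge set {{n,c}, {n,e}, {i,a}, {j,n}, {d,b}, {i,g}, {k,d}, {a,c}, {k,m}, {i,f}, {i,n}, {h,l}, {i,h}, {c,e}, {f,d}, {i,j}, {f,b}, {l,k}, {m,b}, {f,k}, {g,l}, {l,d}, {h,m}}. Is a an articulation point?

Deleting a leaves 1 component (was 1) (its neighbors c, i remain connected to each other), so a is not a cut vertex.

No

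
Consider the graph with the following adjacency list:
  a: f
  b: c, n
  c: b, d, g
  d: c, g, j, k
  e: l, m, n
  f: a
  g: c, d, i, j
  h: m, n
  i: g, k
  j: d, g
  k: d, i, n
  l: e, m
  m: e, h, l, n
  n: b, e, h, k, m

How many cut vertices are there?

1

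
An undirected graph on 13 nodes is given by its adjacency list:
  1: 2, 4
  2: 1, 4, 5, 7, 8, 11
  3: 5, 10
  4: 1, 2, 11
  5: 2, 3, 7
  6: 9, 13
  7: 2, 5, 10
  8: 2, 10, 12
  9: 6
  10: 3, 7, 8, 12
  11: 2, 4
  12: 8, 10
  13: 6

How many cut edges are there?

The edges on the cycle 8-12-10-8 are not bridges since each lies on that cycle.
But removing 9-6 disconnects 9 from 6; removing 6-13 disconnects 6 from 13 — these are bridges.
That makes 2 bridges.

2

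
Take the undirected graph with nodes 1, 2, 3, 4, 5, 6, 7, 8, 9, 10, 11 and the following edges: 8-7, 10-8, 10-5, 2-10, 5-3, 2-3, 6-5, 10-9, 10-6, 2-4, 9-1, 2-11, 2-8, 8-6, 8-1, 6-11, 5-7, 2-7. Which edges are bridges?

2-4

The edges on the cycle 10-9-1-8-10 are not bridges since each lies on that cycle.
But removing 4-2 disconnects 4 from 2 — this is a bridge.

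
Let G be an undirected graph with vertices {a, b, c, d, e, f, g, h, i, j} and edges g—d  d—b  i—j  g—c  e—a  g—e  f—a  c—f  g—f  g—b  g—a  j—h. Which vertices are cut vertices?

g, j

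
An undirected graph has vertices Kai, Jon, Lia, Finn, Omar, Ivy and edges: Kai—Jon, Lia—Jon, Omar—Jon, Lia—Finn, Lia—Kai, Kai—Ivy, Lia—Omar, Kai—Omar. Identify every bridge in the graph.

The edges on the cycle Lia-Kai-Jon-Lia are not bridges since each lies on that cycle.
But removing Finn—Lia disconnects Finn from Lia; removing Ivy—Kai disconnects Ivy from Kai — these are bridges.

Finn-Lia, Ivy-Kai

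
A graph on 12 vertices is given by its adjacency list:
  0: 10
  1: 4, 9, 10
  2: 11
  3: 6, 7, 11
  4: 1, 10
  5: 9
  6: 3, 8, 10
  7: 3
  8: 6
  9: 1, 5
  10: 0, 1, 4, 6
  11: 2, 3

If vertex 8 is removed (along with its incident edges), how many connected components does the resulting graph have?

1

With 8 gone, the remaining components are: {0, 1, 2, 3, 4, 5, 6, 7, 9, 10, 11}.
That is 1 component.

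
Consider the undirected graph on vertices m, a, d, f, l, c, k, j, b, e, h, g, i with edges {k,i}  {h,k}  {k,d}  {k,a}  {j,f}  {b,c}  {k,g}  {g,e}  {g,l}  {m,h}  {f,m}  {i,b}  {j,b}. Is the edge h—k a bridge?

No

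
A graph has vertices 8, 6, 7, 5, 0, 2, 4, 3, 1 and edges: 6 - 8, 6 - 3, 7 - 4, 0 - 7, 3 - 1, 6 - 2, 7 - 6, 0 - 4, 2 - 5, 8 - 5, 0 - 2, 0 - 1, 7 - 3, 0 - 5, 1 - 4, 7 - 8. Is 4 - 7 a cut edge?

No

After removing 4 - 7, the path 4-0-7 still connects them, so the edge is not a bridge.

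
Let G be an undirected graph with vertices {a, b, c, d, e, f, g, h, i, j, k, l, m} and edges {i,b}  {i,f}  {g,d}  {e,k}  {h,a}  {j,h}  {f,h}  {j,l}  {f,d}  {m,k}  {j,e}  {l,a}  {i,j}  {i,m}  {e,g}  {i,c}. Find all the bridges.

The edges on the cycle i-j-e-g-d-f-i are not bridges since each lies on that cycle.
But removing c—i disconnects c from i; removing i—b disconnects i from b — these are bridges.

b-i, c-i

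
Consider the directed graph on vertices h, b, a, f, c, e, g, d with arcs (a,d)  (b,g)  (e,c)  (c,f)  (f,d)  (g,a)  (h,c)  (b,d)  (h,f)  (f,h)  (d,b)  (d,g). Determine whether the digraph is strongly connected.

No

There is no directed path from h to e, so the graph is not strongly connected.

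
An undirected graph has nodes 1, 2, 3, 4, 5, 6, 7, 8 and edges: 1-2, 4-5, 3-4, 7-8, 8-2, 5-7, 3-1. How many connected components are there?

2

6 is isolated — a component by itself.
Starting from 1 we can reach 1, 2, 3, 4, 5, 7, 8. That is one component of size 7.
Total: 2 components.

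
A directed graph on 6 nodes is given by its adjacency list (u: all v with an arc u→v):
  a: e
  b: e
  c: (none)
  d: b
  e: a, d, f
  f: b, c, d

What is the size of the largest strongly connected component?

5

{a, b, d, e, f} are all mutually reachable — one SCC of size 5.
{c} is an SCC by itself.
The largest has 5 vertices.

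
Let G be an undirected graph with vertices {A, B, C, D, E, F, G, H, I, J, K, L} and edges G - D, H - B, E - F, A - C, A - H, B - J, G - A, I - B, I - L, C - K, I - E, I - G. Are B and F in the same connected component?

Yes

From B we can reach A, B, C, D, E, F, G, H, I, J, K, L, which includes F.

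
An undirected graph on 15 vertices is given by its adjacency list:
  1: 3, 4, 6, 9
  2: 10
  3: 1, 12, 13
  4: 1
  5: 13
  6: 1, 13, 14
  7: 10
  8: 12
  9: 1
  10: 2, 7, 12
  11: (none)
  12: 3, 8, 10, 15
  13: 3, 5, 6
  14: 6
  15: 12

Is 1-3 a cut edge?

No

After removing 1-3, the path 1-6-13-3 still connects them, so the edge is not a bridge.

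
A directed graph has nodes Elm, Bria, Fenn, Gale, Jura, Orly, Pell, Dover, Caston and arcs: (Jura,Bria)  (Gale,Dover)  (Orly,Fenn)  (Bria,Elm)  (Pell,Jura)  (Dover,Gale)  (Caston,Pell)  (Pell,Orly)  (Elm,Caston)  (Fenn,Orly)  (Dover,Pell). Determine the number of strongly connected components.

3

{Elm, Bria, Jura, Pell, Caston} are all mutually reachable — one SCC of size 5.
{Gale, Dover} are all mutually reachable — one SCC of size 2.
{Fenn, Orly} are all mutually reachable — one SCC of size 2.
That gives 3 strongly connected components.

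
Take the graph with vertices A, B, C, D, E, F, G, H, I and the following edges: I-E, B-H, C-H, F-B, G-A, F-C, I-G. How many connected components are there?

D is isolated — a component by itself.
Starting from A we can reach A, E, G, I. That is one component of size 4.
Starting from B we can reach B, C, F, H. That is one component of size 4.
Total: 3 components.

3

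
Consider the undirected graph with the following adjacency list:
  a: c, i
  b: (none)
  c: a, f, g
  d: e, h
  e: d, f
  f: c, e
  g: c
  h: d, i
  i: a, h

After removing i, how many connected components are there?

2

With i gone, the remaining components are: {b}; {a, c, d, e, f, g, h}.
That is 2 components.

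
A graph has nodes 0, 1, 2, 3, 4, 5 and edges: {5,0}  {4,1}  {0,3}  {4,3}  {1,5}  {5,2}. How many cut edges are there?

The edges on the cycle 4-1-5-0-3-4 are not bridges since each lies on that cycle.
But removing 5 - 2 disconnects 5 from 2 — this is a bridge.

1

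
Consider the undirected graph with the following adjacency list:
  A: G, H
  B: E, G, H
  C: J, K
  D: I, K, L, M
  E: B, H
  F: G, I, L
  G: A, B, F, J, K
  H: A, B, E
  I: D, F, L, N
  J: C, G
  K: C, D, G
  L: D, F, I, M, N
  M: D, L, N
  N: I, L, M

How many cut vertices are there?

1

Removing G increases the component count from 1 to 2, so G is a cut vertex.
By contrast removing N leaves 1 component; it is not a cut vertex. No other vertex is a cut vertex either.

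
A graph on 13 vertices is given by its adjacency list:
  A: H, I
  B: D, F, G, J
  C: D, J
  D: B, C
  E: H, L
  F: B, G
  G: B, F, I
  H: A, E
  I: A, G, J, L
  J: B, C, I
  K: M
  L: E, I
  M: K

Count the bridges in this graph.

The edges on the cycle G-F-B-G are not bridges since each lies on that cycle.
But removing K-M disconnects K from M — this is a bridge.

1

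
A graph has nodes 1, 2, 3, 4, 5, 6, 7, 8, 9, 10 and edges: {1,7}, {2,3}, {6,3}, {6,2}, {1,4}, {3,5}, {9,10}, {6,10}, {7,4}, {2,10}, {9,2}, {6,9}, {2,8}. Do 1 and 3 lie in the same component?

No

The component containing 1 is {1, 4, 7}, and 3 is not in it.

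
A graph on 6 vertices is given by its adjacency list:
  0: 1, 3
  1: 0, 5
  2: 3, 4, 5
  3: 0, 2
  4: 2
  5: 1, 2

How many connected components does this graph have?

1

Starting from 0 we can reach 0, 1, 2, 3, 4, 5. That is one component of size 6.
Total: 1 component.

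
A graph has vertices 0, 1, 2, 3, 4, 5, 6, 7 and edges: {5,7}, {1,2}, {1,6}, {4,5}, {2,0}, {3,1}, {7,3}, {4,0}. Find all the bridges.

1-6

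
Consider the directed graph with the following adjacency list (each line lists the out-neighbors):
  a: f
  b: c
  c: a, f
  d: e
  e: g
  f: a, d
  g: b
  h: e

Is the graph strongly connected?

No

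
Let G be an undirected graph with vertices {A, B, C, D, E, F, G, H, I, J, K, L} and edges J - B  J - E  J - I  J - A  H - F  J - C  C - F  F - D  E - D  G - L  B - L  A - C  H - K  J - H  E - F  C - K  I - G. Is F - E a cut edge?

After removing F - E, the path F-D-E still connects them, so the edge is not a bridge.

No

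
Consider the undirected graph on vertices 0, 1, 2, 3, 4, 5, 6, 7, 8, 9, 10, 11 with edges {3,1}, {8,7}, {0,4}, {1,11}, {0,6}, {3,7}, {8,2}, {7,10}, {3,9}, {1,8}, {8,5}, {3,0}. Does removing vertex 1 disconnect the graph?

Deleting 1 raises the number of components from 1 to 2, so 1 is a cut vertex.

Yes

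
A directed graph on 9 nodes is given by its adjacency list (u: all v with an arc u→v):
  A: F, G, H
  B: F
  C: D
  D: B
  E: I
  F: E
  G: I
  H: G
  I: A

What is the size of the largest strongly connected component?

6

{A, E, F, G, H, I} are all mutually reachable — one SCC of size 6.
{B} is an SCC by itself.
{D} is an SCC by itself.
{C} is an SCC by itself.
The largest has 6 vertices.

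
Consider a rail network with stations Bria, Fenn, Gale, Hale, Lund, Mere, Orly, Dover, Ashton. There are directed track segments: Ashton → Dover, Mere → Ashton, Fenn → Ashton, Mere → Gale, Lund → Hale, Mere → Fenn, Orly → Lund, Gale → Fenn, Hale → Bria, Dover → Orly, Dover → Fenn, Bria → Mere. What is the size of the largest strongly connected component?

9

{Bria, Fenn, Gale, Hale, Lund, Mere, Orly, Dover, Ashton} are all mutually reachable — one SCC of size 9.
The largest has 9 vertices.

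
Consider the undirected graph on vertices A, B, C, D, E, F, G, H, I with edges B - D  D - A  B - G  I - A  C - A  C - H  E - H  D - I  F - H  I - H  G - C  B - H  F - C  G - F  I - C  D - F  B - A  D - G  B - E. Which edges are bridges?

none

The edges on the cycle D-G-C-F-D are not bridges since each lies on that cycle.
Every edge lies on some cycle, so there are no bridges.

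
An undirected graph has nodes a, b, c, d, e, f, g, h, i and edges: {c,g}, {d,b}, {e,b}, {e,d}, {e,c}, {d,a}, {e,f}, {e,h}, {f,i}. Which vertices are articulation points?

c, d, e, f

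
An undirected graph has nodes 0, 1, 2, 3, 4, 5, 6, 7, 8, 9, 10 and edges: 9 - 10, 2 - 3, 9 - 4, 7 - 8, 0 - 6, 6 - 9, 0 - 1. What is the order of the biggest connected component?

5 is isolated — a component by itself.
Starting from 2 we can reach 2, 3. That is one component of size 2.
Starting from 7 we can reach 7, 8. That is one component of size 2.
Starting from 0 we can reach 0, 1, 4, 6, 9, 10. That is one component of size 6.
The largest has 6 vertices.

6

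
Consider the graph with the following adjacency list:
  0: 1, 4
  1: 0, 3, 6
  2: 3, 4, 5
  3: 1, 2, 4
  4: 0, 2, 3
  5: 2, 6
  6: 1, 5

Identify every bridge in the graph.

none

The edges on the cycle 3-1-6-5-2-3 are not bridges since each lies on that cycle.
Every edge lies on some cycle, so there are no bridges.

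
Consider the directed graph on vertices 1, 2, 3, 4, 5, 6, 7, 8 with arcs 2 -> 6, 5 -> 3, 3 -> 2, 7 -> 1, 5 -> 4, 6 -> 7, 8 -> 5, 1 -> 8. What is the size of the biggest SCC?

7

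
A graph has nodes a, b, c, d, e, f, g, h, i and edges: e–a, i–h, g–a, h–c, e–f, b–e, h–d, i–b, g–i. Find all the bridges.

c-h, d-h, e-f, h-i

The edges on the cycle g-i-b-e-a-g are not bridges since each lies on that cycle.
But removing d–h disconnects d from h; removing h–c disconnects h from c; removing i–h disconnects i from h; removing e–f disconnects e from f — these are bridges.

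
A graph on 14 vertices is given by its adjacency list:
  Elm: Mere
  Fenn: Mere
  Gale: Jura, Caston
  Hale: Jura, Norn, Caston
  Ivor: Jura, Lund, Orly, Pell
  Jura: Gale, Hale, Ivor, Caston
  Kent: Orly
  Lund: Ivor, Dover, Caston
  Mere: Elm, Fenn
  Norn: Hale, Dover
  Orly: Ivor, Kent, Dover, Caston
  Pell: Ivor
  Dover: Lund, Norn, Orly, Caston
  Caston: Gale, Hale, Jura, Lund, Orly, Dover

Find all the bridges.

The edges on the cycle Hale-Jura-Ivor-Orly-Dover-Norn-Hale are not bridges since each lies on that cycle.
But removing Mere-Elm disconnects Mere from Elm; removing Fenn-Mere disconnects Fenn from Mere; removing Kent-Orly disconnects Kent from Orly; removing Pell-Ivor disconnects Pell from Ivor — these are bridges.

Elm-Mere, Fenn-Mere, Ivor-Pell, Kent-Orly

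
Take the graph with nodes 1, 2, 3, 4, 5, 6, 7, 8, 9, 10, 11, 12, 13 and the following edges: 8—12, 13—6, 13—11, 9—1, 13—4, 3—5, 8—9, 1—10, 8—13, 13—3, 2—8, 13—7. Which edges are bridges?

1-10, 1-9, 11-13, 12-8, 13-3, 13-4, 13-6, 13-7, 13-8, 2-8, 3-5, 8-9

removing 1—9 disconnects 1 from 9; removing 13—11 disconnects 13 from 11; removing 5—3 disconnects 5 from 3; removing 8—13 disconnects 8 from 13 — these are bridges.
In total 12 edges are bridges.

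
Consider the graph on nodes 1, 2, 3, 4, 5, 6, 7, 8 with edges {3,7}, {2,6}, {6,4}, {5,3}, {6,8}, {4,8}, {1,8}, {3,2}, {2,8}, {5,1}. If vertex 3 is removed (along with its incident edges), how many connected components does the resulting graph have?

2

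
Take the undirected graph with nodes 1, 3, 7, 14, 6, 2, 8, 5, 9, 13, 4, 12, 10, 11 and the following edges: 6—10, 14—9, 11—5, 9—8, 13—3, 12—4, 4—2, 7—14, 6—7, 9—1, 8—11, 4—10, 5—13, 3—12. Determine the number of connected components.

Starting from 1 we can reach 1, 2, 3, 4, 5, 6, 7, 8, 9, 10, 11, 12, 13, 14. That is one component of size 14.
Total: 1 component.

1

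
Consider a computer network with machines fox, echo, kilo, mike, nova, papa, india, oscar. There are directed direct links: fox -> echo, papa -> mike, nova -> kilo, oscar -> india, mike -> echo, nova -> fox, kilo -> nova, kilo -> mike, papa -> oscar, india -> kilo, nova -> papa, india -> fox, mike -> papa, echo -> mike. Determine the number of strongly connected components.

1

{fox, echo, kilo, mike, nova, papa, india, oscar} are all mutually reachable — one SCC of size 8.
That gives 1 strongly connected component.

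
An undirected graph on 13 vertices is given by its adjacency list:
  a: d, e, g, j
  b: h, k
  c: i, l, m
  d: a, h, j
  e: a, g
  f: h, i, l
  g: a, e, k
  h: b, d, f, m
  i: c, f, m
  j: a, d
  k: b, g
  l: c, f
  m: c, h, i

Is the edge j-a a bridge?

No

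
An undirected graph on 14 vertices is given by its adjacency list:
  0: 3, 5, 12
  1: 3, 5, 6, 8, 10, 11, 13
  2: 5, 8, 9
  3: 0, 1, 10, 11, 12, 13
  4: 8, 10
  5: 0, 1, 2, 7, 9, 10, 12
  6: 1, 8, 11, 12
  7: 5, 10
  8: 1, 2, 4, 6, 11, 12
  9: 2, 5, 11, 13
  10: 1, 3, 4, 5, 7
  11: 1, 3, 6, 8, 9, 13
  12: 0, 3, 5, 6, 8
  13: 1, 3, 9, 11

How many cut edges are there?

The edges on the cycle 1-13-11-8-1 are not bridges since each lies on that cycle.
Every edge lies on some cycle, so there are no bridges.

0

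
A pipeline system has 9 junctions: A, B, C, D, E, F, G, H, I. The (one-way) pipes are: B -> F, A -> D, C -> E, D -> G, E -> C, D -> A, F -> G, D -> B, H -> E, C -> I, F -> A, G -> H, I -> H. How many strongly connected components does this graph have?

{A, B, D, F} are all mutually reachable — one SCC of size 4.
{C, E, H, I} are all mutually reachable — one SCC of size 4.
{G} is an SCC by itself.
That gives 3 strongly connected components.

3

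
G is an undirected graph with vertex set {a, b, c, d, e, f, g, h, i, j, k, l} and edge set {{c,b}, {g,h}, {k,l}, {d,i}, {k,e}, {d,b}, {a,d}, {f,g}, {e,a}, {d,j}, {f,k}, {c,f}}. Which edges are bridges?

d-i, d-j, f-g, g-h, k-l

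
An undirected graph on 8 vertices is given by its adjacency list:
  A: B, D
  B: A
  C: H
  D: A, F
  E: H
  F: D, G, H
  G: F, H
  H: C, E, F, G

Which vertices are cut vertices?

A, D, F, H

Removing A increases the component count from 1 to 2, so A is a cut vertex.
Removing D increases the component count from 1 to 2, so D is a cut vertex.
Removing F increases the component count from 1 to 2, so F is a cut vertex.
Likewise H is a cut vertex.
By contrast removing E leaves 1 component; it is not a cut vertex. No other vertex is a cut vertex either.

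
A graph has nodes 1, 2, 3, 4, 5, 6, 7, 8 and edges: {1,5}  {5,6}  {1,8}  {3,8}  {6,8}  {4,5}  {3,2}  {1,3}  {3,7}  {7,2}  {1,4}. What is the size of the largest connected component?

Starting from 1 we can reach 1, 2, 3, 4, 5, 6, 7, 8. That is one component of size 8.
The largest has 8 vertices.

8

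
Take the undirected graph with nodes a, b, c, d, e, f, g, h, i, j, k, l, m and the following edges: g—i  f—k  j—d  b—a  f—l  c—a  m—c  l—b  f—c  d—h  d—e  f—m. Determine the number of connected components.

3

Starting from g we can reach g, i. That is one component of size 2.
Starting from d we can reach d, e, h, j. That is one component of size 4.
Starting from a we can reach a, b, c, f, k, l, m. That is one component of size 7.
Total: 3 components.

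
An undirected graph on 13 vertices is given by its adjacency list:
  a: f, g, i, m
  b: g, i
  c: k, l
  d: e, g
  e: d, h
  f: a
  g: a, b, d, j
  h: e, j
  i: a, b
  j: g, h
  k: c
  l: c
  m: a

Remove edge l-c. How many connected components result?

Before removal there are 2 components.
l-c is a bridge — removing it separates l's side from c's side.
After removal: 3 components.

3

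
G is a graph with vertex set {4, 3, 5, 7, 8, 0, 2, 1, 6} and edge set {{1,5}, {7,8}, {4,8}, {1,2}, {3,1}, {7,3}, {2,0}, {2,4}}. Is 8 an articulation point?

Deleting 8 leaves 2 components (was 2), so 8 is not a cut vertex.

No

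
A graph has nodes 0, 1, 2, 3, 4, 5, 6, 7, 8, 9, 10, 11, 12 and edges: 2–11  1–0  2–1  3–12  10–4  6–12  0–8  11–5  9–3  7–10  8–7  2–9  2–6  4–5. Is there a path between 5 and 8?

Yes

From 5 we can reach 0, 1, 2, 3, 4, 5, 6, 7, 8, 9, 10, 11, 12, which includes 8.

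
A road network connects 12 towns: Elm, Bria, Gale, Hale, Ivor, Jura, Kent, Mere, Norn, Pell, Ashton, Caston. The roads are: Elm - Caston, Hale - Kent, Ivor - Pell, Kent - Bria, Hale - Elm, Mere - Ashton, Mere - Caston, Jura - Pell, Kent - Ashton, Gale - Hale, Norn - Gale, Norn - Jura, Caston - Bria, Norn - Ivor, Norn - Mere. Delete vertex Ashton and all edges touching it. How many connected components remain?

1

With Ashton gone, the remaining components are: {Elm, Bria, Gale, Hale, Ivor, Jura, Kent, Mere, Norn, Pell, Caston}.
That is 1 component.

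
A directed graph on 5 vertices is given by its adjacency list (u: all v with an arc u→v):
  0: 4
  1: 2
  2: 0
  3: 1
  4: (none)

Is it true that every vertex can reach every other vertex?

No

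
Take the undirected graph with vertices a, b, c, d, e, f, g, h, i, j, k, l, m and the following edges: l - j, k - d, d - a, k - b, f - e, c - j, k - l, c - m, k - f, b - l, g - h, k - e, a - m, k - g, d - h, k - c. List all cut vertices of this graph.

k

Removing k increases the component count from 2 to 3, so k is a cut vertex.
By contrast removing m leaves 2 components; it is not a cut vertex. No other vertex is a cut vertex either.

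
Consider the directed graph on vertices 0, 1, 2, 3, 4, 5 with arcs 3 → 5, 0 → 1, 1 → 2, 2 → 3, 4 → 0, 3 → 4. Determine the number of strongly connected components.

2

{0, 1, 2, 3, 4} are all mutually reachable — one SCC of size 5.
{5} is an SCC by itself.
That gives 2 strongly connected components.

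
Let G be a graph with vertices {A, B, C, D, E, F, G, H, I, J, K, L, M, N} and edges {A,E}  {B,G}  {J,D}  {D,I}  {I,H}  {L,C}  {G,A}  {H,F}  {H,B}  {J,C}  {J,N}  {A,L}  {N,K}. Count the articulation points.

Removing A increases the component count from 2 to 3, so A is a cut vertex.
Removing H increases the component count from 2 to 3, so H is a cut vertex.
Removing J increases the component count from 2 to 3, so J is a cut vertex.
Likewise N is a cut vertex.
By contrast removing K leaves 2 components; it is not a cut vertex. No other vertex is a cut vertex either.

4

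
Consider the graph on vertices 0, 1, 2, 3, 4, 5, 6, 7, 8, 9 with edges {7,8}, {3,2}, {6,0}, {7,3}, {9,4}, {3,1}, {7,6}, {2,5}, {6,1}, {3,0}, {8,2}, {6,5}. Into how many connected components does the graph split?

Starting from 4 we can reach 4, 9. That is one component of size 2.
Starting from 0 we can reach 0, 1, 2, 3, 5, 6, 7, 8. That is one component of size 8.
Total: 2 components.

2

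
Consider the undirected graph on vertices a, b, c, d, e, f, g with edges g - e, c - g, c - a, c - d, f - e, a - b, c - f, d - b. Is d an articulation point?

No

Deleting d leaves 1 component (was 1) (its neighbors b, c remain connected to each other), so d is not a cut vertex.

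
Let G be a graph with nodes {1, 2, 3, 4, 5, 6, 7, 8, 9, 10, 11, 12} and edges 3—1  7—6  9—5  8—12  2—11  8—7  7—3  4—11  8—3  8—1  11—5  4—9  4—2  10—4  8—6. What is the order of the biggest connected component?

Starting from 2 we can reach 2, 4, 5, 9, 10, 11. That is one component of size 6.
Starting from 1 we can reach 1, 3, 6, 7, 8, 12. That is one component of size 6.
The largest has 6 vertices.

6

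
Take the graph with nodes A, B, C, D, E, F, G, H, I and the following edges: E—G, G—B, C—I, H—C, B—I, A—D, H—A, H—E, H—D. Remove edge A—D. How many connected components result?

2

A and D are still connected via A-H-D, so the component count stays at 2.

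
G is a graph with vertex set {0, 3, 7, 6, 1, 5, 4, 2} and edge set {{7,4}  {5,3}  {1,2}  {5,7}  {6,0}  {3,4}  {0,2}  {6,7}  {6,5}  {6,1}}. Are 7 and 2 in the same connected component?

Yes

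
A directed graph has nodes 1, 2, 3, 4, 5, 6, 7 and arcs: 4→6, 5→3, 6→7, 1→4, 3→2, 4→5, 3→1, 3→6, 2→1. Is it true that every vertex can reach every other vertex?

There is no directed path from 7 to 1, so the graph is not strongly connected.

No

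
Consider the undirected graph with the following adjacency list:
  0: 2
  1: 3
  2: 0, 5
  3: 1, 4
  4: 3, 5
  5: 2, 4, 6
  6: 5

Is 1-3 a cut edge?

Removing 1-3 leaves no path between 1 and 3: the component count goes from 1 to 2. So it is a bridge.

Yes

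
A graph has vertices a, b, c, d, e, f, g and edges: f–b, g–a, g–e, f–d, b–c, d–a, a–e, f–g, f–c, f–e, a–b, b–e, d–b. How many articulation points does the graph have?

0

Removing g, for instance, still leaves 1 component. No single vertex removal increases the component count — the graph has no articulation points.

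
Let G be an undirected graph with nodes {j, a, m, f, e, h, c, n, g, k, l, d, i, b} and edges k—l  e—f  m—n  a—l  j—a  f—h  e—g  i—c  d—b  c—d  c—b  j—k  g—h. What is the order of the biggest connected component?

4

Starting from m we can reach m, n. That is one component of size 2.
Starting from a we can reach a, j, k, l. That is one component of size 4.
Starting from e we can reach e, f, g, h. That is one component of size 4.
Starting from b we can reach b, c, d, i. That is one component of size 4.
The largest has 4 vertices.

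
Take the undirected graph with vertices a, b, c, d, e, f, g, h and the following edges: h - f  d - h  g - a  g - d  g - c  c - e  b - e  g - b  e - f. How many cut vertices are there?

Removing g increases the component count from 1 to 2, so g is a cut vertex.
By contrast removing c leaves 1 component; it is not a cut vertex. No other vertex is a cut vertex either.

1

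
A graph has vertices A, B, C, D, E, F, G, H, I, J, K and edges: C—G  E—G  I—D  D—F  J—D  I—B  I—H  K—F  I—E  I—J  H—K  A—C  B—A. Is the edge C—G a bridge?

After removing C—G, the path C-A-B-I-E-G still connects them, so the edge is not a bridge.

No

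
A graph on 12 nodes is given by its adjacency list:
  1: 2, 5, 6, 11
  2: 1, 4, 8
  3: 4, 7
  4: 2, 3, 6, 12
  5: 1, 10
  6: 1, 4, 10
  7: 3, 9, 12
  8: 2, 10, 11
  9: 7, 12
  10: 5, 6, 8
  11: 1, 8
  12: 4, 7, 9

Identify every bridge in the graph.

none

The edges on the cycle 6-10-5-1-6 are not bridges since each lies on that cycle.
Every edge lies on some cycle, so there are no bridges.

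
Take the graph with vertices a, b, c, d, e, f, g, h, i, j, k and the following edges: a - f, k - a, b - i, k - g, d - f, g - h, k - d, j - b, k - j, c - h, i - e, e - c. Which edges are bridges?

The edges on the cycle k-j-b-i-e-c-h-g-k are not bridges since each lies on that cycle.
Every edge lies on some cycle, so there are no bridges.

none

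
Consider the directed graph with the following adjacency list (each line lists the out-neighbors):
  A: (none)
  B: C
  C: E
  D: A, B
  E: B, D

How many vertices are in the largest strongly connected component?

4

{B, C, D, E} are all mutually reachable — one SCC of size 4.
{A} is an SCC by itself.
The largest has 4 vertices.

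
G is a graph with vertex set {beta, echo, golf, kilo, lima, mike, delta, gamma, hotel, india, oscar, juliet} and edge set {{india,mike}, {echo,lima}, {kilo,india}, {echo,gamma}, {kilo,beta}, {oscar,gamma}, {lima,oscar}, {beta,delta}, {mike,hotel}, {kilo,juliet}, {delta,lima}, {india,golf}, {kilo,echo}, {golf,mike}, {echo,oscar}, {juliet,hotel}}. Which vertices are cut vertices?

Removing kilo increases the component count from 1 to 2, so kilo is a cut vertex.
By contrast removing golf leaves 1 component; it is not a cut vertex. No other vertex is a cut vertex either.

kilo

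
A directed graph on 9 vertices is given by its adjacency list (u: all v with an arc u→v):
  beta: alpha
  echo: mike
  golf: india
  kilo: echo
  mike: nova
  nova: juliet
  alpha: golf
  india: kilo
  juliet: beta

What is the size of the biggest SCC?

{beta, echo, golf, kilo, mike, nova, alpha, india, juliet} are all mutually reachable — one SCC of size 9.
The largest has 9 vertices.

9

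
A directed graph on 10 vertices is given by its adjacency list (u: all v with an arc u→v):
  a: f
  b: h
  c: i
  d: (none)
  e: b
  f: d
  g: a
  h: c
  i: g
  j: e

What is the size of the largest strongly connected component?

{e} is an SCC by itself.
{b} is an SCC by itself.
{i} is an SCC by itself.
{c} is an SCC by itself.
{j} is an SCC by itself.
(and 5 more singleton SCCs)
The largest has 1 vertex.

1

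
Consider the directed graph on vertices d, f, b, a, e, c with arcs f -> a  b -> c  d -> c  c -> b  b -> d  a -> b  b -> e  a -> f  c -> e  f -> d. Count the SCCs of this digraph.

3

{b, c, d} are all mutually reachable — one SCC of size 3.
{a, f} are all mutually reachable — one SCC of size 2.
{e} is an SCC by itself.
That gives 3 strongly connected components.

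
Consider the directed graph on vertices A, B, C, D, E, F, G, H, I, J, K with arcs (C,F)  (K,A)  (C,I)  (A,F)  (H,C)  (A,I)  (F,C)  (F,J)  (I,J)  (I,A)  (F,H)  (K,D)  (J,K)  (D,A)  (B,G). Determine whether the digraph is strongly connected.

There is no directed path from C to B, so the graph is not strongly connected.

No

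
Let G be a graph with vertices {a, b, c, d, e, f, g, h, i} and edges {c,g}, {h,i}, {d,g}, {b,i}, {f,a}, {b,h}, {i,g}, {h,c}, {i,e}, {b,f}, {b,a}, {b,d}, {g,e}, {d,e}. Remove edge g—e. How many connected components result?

1

g and e are still connected via g-d-e, so the component count stays at 1.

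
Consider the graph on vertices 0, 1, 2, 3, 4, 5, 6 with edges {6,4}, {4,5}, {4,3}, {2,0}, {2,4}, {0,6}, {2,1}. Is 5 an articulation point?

Deleting 5 leaves 1 component (was 1), so 5 is not a cut vertex.

No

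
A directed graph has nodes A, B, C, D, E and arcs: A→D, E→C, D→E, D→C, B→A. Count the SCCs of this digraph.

5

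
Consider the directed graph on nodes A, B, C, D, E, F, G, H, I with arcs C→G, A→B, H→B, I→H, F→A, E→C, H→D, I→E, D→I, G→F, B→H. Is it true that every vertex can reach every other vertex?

Yes

From I we can reach every vertex (A, B, C, D, E, F, G, H, I), and every vertex can reach I (A, B, C, D, E, F, G, H, I). So the whole graph is one strongly connected component.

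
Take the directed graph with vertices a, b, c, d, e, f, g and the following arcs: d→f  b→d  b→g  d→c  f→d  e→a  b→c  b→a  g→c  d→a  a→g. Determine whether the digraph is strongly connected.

No

There is no directed path from a to b, so the graph is not strongly connected.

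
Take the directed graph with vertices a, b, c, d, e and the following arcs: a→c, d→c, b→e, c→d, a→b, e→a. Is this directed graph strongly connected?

No

There is no directed path from d to a, so the graph is not strongly connected.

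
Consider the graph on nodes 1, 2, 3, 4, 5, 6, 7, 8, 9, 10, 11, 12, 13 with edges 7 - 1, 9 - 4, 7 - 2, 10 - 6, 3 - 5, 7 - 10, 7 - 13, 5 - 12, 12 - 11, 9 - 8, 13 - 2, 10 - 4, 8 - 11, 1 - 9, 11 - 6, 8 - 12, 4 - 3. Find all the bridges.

none

The edges on the cycle 7-13-2-7 are not bridges since each lies on that cycle.
Every edge lies on some cycle, so there are no bridges.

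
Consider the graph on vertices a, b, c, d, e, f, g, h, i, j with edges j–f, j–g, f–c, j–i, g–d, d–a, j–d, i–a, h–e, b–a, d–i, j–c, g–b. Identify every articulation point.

Removing j increases the component count from 2 to 3, so j is a cut vertex.
By contrast removing d leaves 2 components; it is not a cut vertex. No other vertex is a cut vertex either.

j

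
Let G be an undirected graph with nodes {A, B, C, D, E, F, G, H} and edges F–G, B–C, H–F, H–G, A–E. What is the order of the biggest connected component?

3

D is isolated — a component by itself.
Starting from A we can reach A, E. That is one component of size 2.
Starting from B we can reach B, C. That is one component of size 2.
Starting from F we can reach F, G, H. That is one component of size 3.
The largest has 3 vertices.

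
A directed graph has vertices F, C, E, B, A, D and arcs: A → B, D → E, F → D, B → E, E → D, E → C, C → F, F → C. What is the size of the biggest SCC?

4

{C, D, E, F} are all mutually reachable — one SCC of size 4.
{A} is an SCC by itself.
{B} is an SCC by itself.
The largest has 4 vertices.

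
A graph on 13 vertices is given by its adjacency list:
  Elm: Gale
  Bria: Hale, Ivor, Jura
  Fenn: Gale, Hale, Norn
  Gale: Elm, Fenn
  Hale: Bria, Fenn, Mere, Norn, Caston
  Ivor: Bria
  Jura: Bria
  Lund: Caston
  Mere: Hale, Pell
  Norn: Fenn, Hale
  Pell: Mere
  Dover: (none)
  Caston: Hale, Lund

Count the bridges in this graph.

9

The edges on the cycle Norn-Fenn-Hale-Norn are not bridges since each lies on that cycle.
But removing Jura-Bria disconnects Jura from Bria; removing Fenn-Gale disconnects Fenn from Gale; removing Hale-Caston disconnects Hale from Caston; removing Elm-Gale disconnects Elm from Gale — these are bridges.
In total 9 edges are bridges.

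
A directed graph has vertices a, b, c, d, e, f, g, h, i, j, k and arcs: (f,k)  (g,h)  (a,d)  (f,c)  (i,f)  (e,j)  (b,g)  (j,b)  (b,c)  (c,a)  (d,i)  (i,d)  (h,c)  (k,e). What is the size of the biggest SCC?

11

{a, b, c, d, e, f, g, h, i, j, k} are all mutually reachable — one SCC of size 11.
The largest has 11 vertices.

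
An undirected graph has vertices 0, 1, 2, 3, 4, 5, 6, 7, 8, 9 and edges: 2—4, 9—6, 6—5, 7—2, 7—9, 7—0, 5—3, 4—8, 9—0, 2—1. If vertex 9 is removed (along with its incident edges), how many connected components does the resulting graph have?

2

With 9 gone, the remaining components are: {3, 5, 6}; {0, 1, 2, 4, 7, 8}.
That is 2 components.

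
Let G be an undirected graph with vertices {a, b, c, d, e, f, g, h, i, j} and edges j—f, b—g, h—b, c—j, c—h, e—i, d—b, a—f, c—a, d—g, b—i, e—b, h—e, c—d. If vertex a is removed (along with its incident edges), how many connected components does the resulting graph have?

1

With a gone, the remaining components are: {b, c, d, e, f, g, h, i, j}.
That is 1 component.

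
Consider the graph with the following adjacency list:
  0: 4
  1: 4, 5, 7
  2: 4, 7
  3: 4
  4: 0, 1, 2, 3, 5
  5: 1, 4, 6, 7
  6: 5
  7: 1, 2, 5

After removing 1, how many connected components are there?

1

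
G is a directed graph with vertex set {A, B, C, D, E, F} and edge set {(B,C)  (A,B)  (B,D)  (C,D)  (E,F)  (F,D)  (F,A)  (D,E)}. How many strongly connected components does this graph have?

1

{A, B, C, D, E, F} are all mutually reachable — one SCC of size 6.
That gives 1 strongly connected component.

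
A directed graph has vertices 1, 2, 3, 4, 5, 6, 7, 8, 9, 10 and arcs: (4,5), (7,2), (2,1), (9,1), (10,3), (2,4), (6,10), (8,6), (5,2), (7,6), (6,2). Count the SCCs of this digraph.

8

{2, 4, 5} are all mutually reachable — one SCC of size 3.
{10} is an SCC by itself.
{1} is an SCC by itself.
{7} is an SCC by itself.
{6} is an SCC by itself.
(and 3 more singleton SCCs)
That gives 8 strongly connected components.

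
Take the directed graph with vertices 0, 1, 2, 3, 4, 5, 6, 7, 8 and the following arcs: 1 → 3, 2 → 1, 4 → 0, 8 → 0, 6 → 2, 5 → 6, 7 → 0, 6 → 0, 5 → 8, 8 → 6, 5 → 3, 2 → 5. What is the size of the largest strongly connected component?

{2, 5, 6, 8} are all mutually reachable — one SCC of size 4.
{1} is an SCC by itself.
{3} is an SCC by itself.
{7} is an SCC by itself.
{0} is an SCC by itself.
(and 1 more singleton SCC)
The largest has 4 vertices.

4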